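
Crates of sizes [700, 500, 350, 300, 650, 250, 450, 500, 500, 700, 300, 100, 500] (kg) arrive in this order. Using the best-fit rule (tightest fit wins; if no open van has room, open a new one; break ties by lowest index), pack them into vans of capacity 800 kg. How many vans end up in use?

  700 → van 1 (new)  [load 700/800]
  500 → van 2 (new)  [load 500/800]
  350 → van 3 (new)  [load 350/800]
  300 → van 2  [load 800/800]
  650 → van 4 (new)  [load 650/800]
  250 → van 3  [load 600/800]
  450 → van 5 (new)  [load 450/800]
  500 → van 6 (new)  [load 500/800]
  500 → van 7 (new)  [load 500/800]
  700 → van 8 (new)  [load 700/800]
  300 → van 6  [load 800/800]
  100 → van 1  [load 800/800]
  500 → van 9 (new)  [load 500/800]
9 vans opened.

9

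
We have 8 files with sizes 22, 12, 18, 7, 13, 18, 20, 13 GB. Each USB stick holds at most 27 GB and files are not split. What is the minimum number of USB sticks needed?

Total = 22 + 20 + 18 + 18 + 13 + 13 + 12 + 7 = 123 GB.
Lower bound: ⌈123/27⌉ = 5 USB sticks.
A packing using 6 USB sticks:
  USB stick 1: 22 = 22
  USB stick 2: 20 + 7 = 27
  USB stick 3: 18 = 18
  USB stick 4: 18 = 18
  USB stick 5: 13 + 13 = 26
  USB stick 6: 12 = 12
No arrangement into 5 USB sticks stays within capacity, so 6 is optimal.

6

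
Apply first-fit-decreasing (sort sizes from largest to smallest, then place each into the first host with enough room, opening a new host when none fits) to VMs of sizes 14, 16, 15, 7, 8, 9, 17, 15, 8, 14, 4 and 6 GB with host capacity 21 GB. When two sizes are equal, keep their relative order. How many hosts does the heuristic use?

Sorted descending: 17, 16, 15, 15, 14, 14, 9, 8, 8, 7, 6, 4.
  17 → host 1 (new)  [load 17/21]
  16 → host 2 (new)  [load 16/21]
  15 → host 3 (new)  [load 15/21]
  15 → host 4 (new)  [load 15/21]
  14 → host 5 (new)  [load 14/21]
  14 → host 6 (new)  [load 14/21]
  9 → host 7 (new)  [load 9/21]
  8 → host 7  [load 17/21]
  8 → host 8 (new)  [load 8/21]
  7 → host 5  [load 21/21]
  6 → host 3  [load 21/21]
  4 → host 1  [load 21/21]
8 hosts opened.

8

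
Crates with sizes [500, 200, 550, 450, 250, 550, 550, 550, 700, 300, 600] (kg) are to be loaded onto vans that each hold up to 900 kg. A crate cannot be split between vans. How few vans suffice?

8

Total = 700 + 600 + 550 + 550 + 550 + 550 + 500 + 450 + 300 + 250 + 200 = 5200 kg.
Lower bound: ⌈5200/900⌉ = 6 vans.
Also, 7 crates each exceed 450 kg, and no two of those can share a van, so at least 7 vans are needed.
A packing using 8 vans:
  van 1: 700 + 200 = 900
  van 2: 600 + 300 = 900
  van 3: 550 + 250 = 800
  van 4: 550 = 550
  van 5: 550 = 550
  van 6: 550 = 550
  van 7: 500 = 500
  van 8: 450 = 450
No arrangement into 7 vans stays within capacity, so 8 is optimal.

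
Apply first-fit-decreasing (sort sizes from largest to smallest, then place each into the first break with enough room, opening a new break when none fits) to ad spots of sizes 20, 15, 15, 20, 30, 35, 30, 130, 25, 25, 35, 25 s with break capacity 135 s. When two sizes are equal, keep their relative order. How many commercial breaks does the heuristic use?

4

Sorted descending: 130, 35, 35, 30, 30, 25, 25, 25, 20, 20, 15, 15.
  130 → break 1 (new)  [load 130/135]
  35 → break 2 (new)  [load 35/135]
  35 → break 2  [load 70/135]
  30 → break 2  [load 100/135]
  30 → break 2  [load 130/135]
  25 → break 3 (new)  [load 25/135]
  25 → break 3  [load 50/135]
  25 → break 3  [load 75/135]
  20 → break 3  [load 95/135]
  20 → break 3  [load 115/135]
  15 → break 3  [load 130/135]
  15 → break 4 (new)  [load 15/135]
4 commercial breaks opened.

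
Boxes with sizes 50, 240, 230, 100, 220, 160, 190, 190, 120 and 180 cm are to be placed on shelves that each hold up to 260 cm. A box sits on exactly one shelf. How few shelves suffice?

Total = 240 + 230 + 220 + 190 + 190 + 180 + 160 + 120 + 100 + 50 = 1680 cm.
Lower bound: ⌈1680/260⌉ = 7 shelves.
A packing using 8 shelves:
  shelf 1: 240 = 240
  shelf 2: 230 = 230
  shelf 3: 220 = 220
  shelf 4: 190 + 50 = 240
  shelf 5: 190 = 190
  shelf 6: 180 = 180
  shelf 7: 160 + 100 = 260
  shelf 8: 120 = 120
No arrangement into 7 shelves stays within capacity, so 8 is optimal.

8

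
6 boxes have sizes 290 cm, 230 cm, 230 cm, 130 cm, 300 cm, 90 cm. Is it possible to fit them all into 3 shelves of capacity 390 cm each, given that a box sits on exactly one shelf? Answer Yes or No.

No

Total = 1270 cm; ⌈1270/390⌉ = 4.
At least 4 shelves are required, but only 3 are allowed.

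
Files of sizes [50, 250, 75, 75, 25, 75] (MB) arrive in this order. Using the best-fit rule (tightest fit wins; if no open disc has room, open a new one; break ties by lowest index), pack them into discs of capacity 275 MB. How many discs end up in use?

2

  50 → disc 1 (new)  [load 50/275]
  250 → disc 2 (new)  [load 250/275]
  75 → disc 1  [load 125/275]
  75 → disc 1  [load 200/275]
  25 → disc 2  [load 275/275]
  75 → disc 1  [load 275/275]
2 discs opened.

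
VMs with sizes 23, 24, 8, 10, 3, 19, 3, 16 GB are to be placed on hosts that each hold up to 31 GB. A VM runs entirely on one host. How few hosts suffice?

Total = 24 + 23 + 19 + 16 + 10 + 8 + 3 + 3 = 106 GB.
Lower bound: ⌈106/31⌉ = 4 hosts.
A packing using 4 hosts:
  host 1: 24 + 3 + 3 = 30
  host 2: 23 + 8 = 31
  host 3: 19 + 10 = 29
  host 4: 16 = 16
This matches the lower bound, so 4 is optimal.

4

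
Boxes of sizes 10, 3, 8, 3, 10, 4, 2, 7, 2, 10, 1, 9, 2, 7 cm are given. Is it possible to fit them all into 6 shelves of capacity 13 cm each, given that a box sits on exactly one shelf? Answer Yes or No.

Total = 78 cm; ⌈78/13⌉ = 6.
7 boxes each exceed half the capacity and cannot share a shelf, forcing at least 7 shelves.
At least 7 shelves are required, but only 6 are allowed.

No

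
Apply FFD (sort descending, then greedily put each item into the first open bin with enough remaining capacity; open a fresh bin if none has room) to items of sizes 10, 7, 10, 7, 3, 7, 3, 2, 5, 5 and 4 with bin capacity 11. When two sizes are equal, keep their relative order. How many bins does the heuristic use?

7

Sorted descending: 10, 10, 7, 7, 7, 5, 5, 4, 3, 3, 2.
  10 → bin 1 (new)  [load 10/11]
  10 → bin 2 (new)  [load 10/11]
  7 → bin 3 (new)  [load 7/11]
  7 → bin 4 (new)  [load 7/11]
  7 → bin 5 (new)  [load 7/11]
  5 → bin 6 (new)  [load 5/11]
  5 → bin 6  [load 10/11]
  4 → bin 3  [load 11/11]
  3 → bin 4  [load 10/11]
  3 → bin 5  [load 10/11]
  2 → bin 7 (new)  [load 2/11]
7 bins opened.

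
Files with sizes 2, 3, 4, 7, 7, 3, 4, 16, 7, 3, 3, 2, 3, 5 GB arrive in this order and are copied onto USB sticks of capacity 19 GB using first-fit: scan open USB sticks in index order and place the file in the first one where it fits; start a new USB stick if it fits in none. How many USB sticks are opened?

4

  2 → USB stick 1 (new)  [load 2/19]
  3 → USB stick 1  [load 5/19]
  4 → USB stick 1  [load 9/19]
  7 → USB stick 1  [load 16/19]
  7 → USB stick 2 (new)  [load 7/19]
  3 → USB stick 1  [load 19/19]
  4 → USB stick 2  [load 11/19]
  16 → USB stick 3 (new)  [load 16/19]
  7 → USB stick 2  [load 18/19]
  3 → USB stick 3  [load 19/19]
  3 → USB stick 4 (new)  [load 3/19]
  2 → USB stick 4  [load 5/19]
  3 → USB stick 4  [load 8/19]
  5 → USB stick 4  [load 13/19]
4 USB sticks opened.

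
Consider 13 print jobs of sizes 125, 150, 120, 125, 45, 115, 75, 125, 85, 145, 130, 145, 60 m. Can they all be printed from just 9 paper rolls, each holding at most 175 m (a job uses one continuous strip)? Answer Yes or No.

No

Total = 1445 m; ⌈1445/175⌉ = 9.
The bound of 9 does not rule out 9, but exhaustive search shows no assignment into 9 paper rolls of capacity 175 m exists — the minimum is 10.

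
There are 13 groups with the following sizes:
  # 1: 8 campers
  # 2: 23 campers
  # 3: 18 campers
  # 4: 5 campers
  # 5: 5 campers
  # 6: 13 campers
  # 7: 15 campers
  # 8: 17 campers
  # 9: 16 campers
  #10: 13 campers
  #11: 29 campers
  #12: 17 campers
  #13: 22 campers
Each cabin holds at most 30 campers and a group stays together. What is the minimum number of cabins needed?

Total = 29 + 23 + 22 + 18 + 17 + 17 + 16 + 15 + 13 + 13 + 8 + 5 + 5 = 201 campers.
Lower bound: ⌈201/30⌉ = 7 cabins.
A packing using 8 cabins:
  cabin 1: 29 = 29
  cabin 2: 23 + 5 = 28
  cabin 3: 22 + 8 = 30
  cabin 4: 18 + 5 = 23
  cabin 5: 17 + 13 = 30
  cabin 6: 17 + 13 = 30
  cabin 7: 16 = 16
  cabin 8: 15 = 15
No arrangement into 7 cabins stays within capacity, so 8 is optimal.

8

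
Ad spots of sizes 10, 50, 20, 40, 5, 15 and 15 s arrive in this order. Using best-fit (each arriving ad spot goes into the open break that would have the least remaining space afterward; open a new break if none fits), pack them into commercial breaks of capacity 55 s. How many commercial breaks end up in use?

3

  10 → break 1 (new)  [load 10/55]
  50 → break 2 (new)  [load 50/55]
  20 → break 1  [load 30/55]
  40 → break 3 (new)  [load 40/55]
  5 → break 2  [load 55/55]
  15 → break 3  [load 55/55]
  15 → break 1  [load 45/55]
3 commercial breaks opened.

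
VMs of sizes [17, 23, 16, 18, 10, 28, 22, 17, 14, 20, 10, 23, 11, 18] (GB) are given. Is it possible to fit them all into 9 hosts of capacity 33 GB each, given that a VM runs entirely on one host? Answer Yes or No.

Yes

A valid assignment using 9 hosts:
  host 1: 28 = 28
  host 2: 23 + 10 = 33
  host 3: 23 + 10 = 33
  host 4: 22 + 11 = 33
  host 5: 20 = 20
  host 6: 18 + 14 = 32
  host 7: 18 = 18
  host 8: 17 + 16 = 33
  host 9: 17 = 17
Every load is within 33 GB, so 9 hosts suffice.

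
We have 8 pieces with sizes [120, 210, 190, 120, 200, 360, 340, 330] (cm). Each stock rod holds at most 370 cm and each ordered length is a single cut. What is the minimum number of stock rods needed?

6

Total = 360 + 340 + 330 + 210 + 200 + 190 + 120 + 120 = 1870 cm.
Lower bound: ⌈1870/370⌉ = 6 stock rods.
A packing using 6 stock rods:
  stock rod 1: 360 = 360
  stock rod 2: 340 = 340
  stock rod 3: 330 = 330
  stock rod 4: 210 + 120 = 330
  stock rod 5: 200 + 120 = 320
  stock rod 6: 190 = 190
This matches the lower bound, so 6 is optimal.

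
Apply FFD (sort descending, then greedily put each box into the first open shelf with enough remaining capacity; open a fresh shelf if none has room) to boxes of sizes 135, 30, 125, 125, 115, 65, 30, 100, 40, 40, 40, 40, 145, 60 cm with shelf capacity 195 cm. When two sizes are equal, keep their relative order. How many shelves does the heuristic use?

Sorted descending: 145, 135, 125, 125, 115, 100, 65, 60, 40, 40, 40, 40, 30, 30.
  145 → shelf 1 (new)  [load 145/195]
  135 → shelf 2 (new)  [load 135/195]
  125 → shelf 3 (new)  [load 125/195]
  125 → shelf 4 (new)  [load 125/195]
  115 → shelf 5 (new)  [load 115/195]
  100 → shelf 6 (new)  [load 100/195]
  65 → shelf 3  [load 190/195]
  60 → shelf 2  [load 195/195]
  40 → shelf 1  [load 185/195]
  40 → shelf 4  [load 165/195]
  40 → shelf 5  [load 155/195]
  40 → shelf 5  [load 195/195]
  30 → shelf 4  [load 195/195]
  30 → shelf 6  [load 130/195]
6 shelves opened.

6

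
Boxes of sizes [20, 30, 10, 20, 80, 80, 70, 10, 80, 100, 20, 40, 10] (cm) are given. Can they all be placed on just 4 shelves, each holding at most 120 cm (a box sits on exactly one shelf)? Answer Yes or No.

Total = 570 cm; ⌈570/120⌉ = 5.
At least 5 shelves are required, but only 4 are allowed.

No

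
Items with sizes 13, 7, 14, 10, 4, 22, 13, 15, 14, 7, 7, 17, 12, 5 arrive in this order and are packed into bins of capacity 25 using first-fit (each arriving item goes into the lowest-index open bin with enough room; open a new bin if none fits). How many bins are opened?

  13 → bin 1 (new)  [load 13/25]
  7 → bin 1  [load 20/25]
  14 → bin 2 (new)  [load 14/25]
  10 → bin 2  [load 24/25]
  4 → bin 1  [load 24/25]
  22 → bin 3 (new)  [load 22/25]
  13 → bin 4 (new)  [load 13/25]
  15 → bin 5 (new)  [load 15/25]
  14 → bin 6 (new)  [load 14/25]
  7 → bin 4  [load 20/25]
  7 → bin 5  [load 22/25]
  17 → bin 7 (new)  [load 17/25]
  12 → bin 8 (new)  [load 12/25]
  5 → bin 4  [load 25/25]
8 bins opened.

8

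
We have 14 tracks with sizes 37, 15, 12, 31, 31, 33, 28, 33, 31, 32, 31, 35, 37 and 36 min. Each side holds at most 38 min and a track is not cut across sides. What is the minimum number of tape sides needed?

13

Total = 37 + 37 + 36 + 35 + 33 + 33 + 32 + 31 + 31 + 31 + 31 + 28 + 15 + 12 = 422 min.
Lower bound: ⌈422/38⌉ = 12 tape sides.
A packing using 13 tape sides:
  side 1: 37 = 37
  side 2: 37 = 37
  side 3: 36 = 36
  side 4: 35 = 35
  side 5: 33 = 33
  side 6: 33 = 33
  side 7: 32 = 32
  side 8: 31 = 31
  side 9: 31 = 31
  side 10: 31 = 31
  side 11: 31 = 31
  side 12: 28 = 28
  side 13: 15 + 12 = 27
No arrangement into 12 tape sides stays within capacity, so 13 is optimal.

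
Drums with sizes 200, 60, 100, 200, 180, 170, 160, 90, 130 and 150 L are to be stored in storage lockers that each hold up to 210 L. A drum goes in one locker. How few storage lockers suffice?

Total = 200 + 200 + 180 + 170 + 160 + 150 + 130 + 100 + 90 + 60 = 1440 L.
Lower bound: ⌈1440/210⌉ = 7 storage lockers.
A packing using 8 storage lockers:
  locker 1: 200 = 200
  locker 2: 200 = 200
  locker 3: 180 = 180
  locker 4: 170 = 170
  locker 5: 160 = 160
  locker 6: 150 + 60 = 210
  locker 7: 130 = 130
  locker 8: 100 + 90 = 190
No arrangement into 7 storage lockers stays within capacity, so 8 is optimal.

8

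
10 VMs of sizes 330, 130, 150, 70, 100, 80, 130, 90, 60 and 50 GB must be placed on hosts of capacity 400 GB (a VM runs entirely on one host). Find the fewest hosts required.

3

Total = 330 + 150 + 130 + 130 + 100 + 90 + 80 + 70 + 60 + 50 = 1190 GB.
Lower bound: ⌈1190/400⌉ = 3 hosts.
A packing using 3 hosts:
  host 1: 330 + 70 = 400
  host 2: 150 + 130 + 60 + 50 = 390
  host 3: 130 + 100 + 90 + 80 = 400
This matches the lower bound, so 3 is optimal.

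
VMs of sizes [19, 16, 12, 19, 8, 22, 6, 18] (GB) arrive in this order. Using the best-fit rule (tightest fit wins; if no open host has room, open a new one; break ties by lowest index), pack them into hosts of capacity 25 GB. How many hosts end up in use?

6

  19 → host 1 (new)  [load 19/25]
  16 → host 2 (new)  [load 16/25]
  12 → host 3 (new)  [load 12/25]
  19 → host 4 (new)  [load 19/25]
  8 → host 2  [load 24/25]
  22 → host 5 (new)  [load 22/25]
  6 → host 1  [load 25/25]
  18 → host 6 (new)  [load 18/25]
6 hosts opened.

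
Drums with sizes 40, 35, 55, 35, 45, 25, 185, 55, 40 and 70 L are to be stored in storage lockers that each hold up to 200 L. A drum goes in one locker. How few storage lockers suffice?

Total = 185 + 70 + 55 + 55 + 45 + 40 + 40 + 35 + 35 + 25 = 585 L.
Lower bound: ⌈585/200⌉ = 3 storage lockers.
A packing using 3 storage lockers:
  locker 1: 185 = 185
  locker 2: 70 + 55 + 40 + 35 = 200
  locker 3: 55 + 45 + 40 + 35 + 25 = 200
This matches the lower bound, so 3 is optimal.

3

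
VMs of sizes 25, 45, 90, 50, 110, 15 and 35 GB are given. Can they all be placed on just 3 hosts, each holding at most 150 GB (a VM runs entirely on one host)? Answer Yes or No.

A valid assignment using 3 hosts:
  host 1: 110 + 35 = 145
  host 2: 90 + 50 = 140
  host 3: 45 + 25 + 15 = 85
Every load is within 150 GB, so 3 hosts suffice.

Yes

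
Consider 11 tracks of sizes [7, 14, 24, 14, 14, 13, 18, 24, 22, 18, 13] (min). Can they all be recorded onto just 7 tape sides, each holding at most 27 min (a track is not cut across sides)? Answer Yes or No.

No

Total = 181 min; ⌈181/27⌉ = 7.
8 tracks each exceed half the capacity and cannot share a side, forcing at least 8 tape sides.
At least 8 tape sides are required, but only 7 are allowed.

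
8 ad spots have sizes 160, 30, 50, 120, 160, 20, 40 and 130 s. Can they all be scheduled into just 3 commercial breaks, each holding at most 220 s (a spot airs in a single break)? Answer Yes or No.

Total = 710 s; ⌈710/220⌉ = 4.
At least 4 commercial breaks are required, but only 3 are allowed.

No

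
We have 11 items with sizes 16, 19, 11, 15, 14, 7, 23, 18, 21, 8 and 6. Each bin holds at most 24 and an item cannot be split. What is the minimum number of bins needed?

8

Total = 23 + 21 + 19 + 18 + 16 + 15 + 14 + 11 + 8 + 7 + 6 = 158.
Lower bound: ⌈158/24⌉ = 7 bins.
A packing using 8 bins:
  bin 1: 23 = 23
  bin 2: 21 = 21
  bin 3: 19 = 19
  bin 4: 18 + 6 = 24
  bin 5: 16 + 8 = 24
  bin 6: 15 + 7 = 22
  bin 7: 14 = 14
  bin 8: 11 = 11
No arrangement into 7 bins stays within capacity, so 8 is optimal.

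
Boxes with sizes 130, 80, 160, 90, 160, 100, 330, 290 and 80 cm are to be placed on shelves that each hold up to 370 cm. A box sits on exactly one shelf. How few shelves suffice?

Total = 330 + 290 + 160 + 160 + 130 + 100 + 90 + 80 + 80 = 1420 cm.
Lower bound: ⌈1420/370⌉ = 4 shelves.
A packing using 4 shelves:
  shelf 1: 330 = 330
  shelf 2: 290 + 80 = 370
  shelf 3: 160 + 130 + 80 = 370
  shelf 4: 160 + 100 + 90 = 350
This matches the lower bound, so 4 is optimal.

4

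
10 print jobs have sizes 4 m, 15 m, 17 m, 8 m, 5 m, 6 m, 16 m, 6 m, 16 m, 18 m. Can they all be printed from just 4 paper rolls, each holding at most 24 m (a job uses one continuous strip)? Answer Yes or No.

Total = 111 m; ⌈111/24⌉ = 5.
At least 5 paper rolls are required, but only 4 are allowed.

No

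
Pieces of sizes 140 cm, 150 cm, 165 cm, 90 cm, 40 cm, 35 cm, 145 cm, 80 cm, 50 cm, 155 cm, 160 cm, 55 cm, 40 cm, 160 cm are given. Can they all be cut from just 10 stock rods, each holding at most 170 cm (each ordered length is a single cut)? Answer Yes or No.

A valid assignment using 10 stock rods:
  stock rod 1: 165 = 165
  stock rod 2: 160 = 160
  stock rod 3: 160 = 160
  stock rod 4: 155 = 155
  stock rod 5: 150 = 150
  stock rod 6: 145 = 145
  stock rod 7: 140 = 140
  stock rod 8: 90 + 80 = 170
  stock rod 9: 55 + 50 + 40 = 145
  stock rod 10: 40 + 35 = 75
Every load is within 170 cm, so 10 stock rods suffice.

Yes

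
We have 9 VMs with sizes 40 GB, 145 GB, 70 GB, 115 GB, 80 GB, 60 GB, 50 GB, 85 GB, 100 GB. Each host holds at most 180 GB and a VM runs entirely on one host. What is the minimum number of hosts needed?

Total = 145 + 115 + 100 + 85 + 80 + 70 + 60 + 50 + 40 = 745 GB.
Lower bound: ⌈745/180⌉ = 5 hosts.
A packing using 5 hosts:
  host 1: 145 = 145
  host 2: 115 + 60 = 175
  host 3: 100 + 80 = 180
  host 4: 85 + 70 = 155
  host 5: 50 + 40 = 90
This matches the lower bound, so 5 is optimal.

5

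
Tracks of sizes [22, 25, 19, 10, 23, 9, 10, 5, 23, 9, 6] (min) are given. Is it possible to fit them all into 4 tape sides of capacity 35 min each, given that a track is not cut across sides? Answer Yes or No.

Total = 161 min; ⌈161/35⌉ = 5.
At least 5 tape sides are required, but only 4 are allowed.

No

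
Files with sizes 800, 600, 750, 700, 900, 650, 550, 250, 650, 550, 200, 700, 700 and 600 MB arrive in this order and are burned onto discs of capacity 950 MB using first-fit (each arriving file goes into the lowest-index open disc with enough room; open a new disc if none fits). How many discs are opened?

  800 → disc 1 (new)  [load 800/950]
  600 → disc 2 (new)  [load 600/950]
  750 → disc 3 (new)  [load 750/950]
  700 → disc 4 (new)  [load 700/950]
  900 → disc 5 (new)  [load 900/950]
  650 → disc 6 (new)  [load 650/950]
  550 → disc 7 (new)  [load 550/950]
  250 → disc 2  [load 850/950]
  650 → disc 8 (new)  [load 650/950]
  550 → disc 9 (new)  [load 550/950]
  200 → disc 3  [load 950/950]
  700 → disc 10 (new)  [load 700/950]
  700 → disc 11 (new)  [load 700/950]
  600 → disc 12 (new)  [load 600/950]
12 discs opened.

12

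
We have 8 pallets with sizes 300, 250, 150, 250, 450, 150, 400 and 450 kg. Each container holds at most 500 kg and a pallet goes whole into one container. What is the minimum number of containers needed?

6

Total = 450 + 450 + 400 + 300 + 250 + 250 + 150 + 150 = 2400 kg.
Lower bound: ⌈2400/500⌉ = 5 containers.
A packing using 6 containers:
  container 1: 450 = 450
  container 2: 450 = 450
  container 3: 400 = 400
  container 4: 300 + 150 = 450
  container 5: 250 + 250 = 500
  container 6: 150 = 150
No arrangement into 5 containers stays within capacity, so 6 is optimal.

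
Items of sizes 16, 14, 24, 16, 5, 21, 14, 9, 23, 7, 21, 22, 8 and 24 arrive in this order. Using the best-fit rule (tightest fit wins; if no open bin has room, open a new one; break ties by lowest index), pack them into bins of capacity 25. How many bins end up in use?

10

  16 → bin 1 (new)  [load 16/25]
  14 → bin 2 (new)  [load 14/25]
  24 → bin 3 (new)  [load 24/25]
  16 → bin 4 (new)  [load 16/25]
  5 → bin 1  [load 21/25]
  21 → bin 5 (new)  [load 21/25]
  14 → bin 6 (new)  [load 14/25]
  9 → bin 4  [load 25/25]
  23 → bin 7 (new)  [load 23/25]
  7 → bin 2  [load 21/25]
  21 → bin 8 (new)  [load 21/25]
  22 → bin 9 (new)  [load 22/25]
  8 → bin 6  [load 22/25]
  24 → bin 10 (new)  [load 24/25]
10 bins opened.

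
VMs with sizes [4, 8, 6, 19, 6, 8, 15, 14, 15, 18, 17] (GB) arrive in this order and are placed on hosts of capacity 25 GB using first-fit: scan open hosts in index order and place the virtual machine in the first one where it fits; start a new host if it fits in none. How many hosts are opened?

7

  4 → host 1 (new)  [load 4/25]
  8 → host 1  [load 12/25]
  6 → host 1  [load 18/25]
  19 → host 2 (new)  [load 19/25]
  6 → host 1  [load 24/25]
  8 → host 3 (new)  [load 8/25]
  15 → host 3  [load 23/25]
  14 → host 4 (new)  [load 14/25]
  15 → host 5 (new)  [load 15/25]
  18 → host 6 (new)  [load 18/25]
  17 → host 7 (new)  [load 17/25]
7 hosts opened.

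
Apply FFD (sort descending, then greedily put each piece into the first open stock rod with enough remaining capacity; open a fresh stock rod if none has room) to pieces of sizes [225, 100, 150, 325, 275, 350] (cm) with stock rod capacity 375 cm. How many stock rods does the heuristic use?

Sorted descending: 350, 325, 275, 225, 150, 100.
  350 → stock rod 1 (new)  [load 350/375]
  325 → stock rod 2 (new)  [load 325/375]
  275 → stock rod 3 (new)  [load 275/375]
  225 → stock rod 4 (new)  [load 225/375]
  150 → stock rod 4  [load 375/375]
  100 → stock rod 3  [load 375/375]
4 stock rods opened.

4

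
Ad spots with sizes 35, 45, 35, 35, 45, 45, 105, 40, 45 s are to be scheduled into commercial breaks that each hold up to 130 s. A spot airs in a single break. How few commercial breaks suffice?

4

Total = 105 + 45 + 45 + 45 + 45 + 40 + 35 + 35 + 35 = 430 s.
Lower bound: ⌈430/130⌉ = 4 commercial breaks.
A packing using 4 commercial breaks:
  break 1: 105 = 105
  break 2: 45 + 45 + 40 = 130
  break 3: 45 + 45 + 35 = 125
  break 4: 35 + 35 = 70
This matches the lower bound, so 4 is optimal.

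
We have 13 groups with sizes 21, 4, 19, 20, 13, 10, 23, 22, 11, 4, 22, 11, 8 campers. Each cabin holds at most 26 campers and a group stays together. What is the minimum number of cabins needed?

9

Total = 23 + 22 + 22 + 21 + 20 + 19 + 13 + 11 + 11 + 10 + 8 + 4 + 4 = 188 campers.
Lower bound: ⌈188/26⌉ = 8 cabins.
A packing using 9 cabins:
  cabin 1: 23 = 23
  cabin 2: 22 + 4 = 26
  cabin 3: 22 + 4 = 26
  cabin 4: 21 = 21
  cabin 5: 20 = 20
  cabin 6: 19 = 19
  cabin 7: 13 + 11 = 24
  cabin 8: 11 + 10 = 21
  cabin 9: 8 = 8
No arrangement into 8 cabins stays within capacity, so 9 is optimal.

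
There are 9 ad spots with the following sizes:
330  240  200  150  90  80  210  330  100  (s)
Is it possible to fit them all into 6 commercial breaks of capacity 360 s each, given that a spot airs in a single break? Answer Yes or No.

A valid assignment using 6 commercial breaks:
  break 1: 330 = 330
  break 2: 330 = 330
  break 3: 240 + 100 = 340
  break 4: 210 + 150 = 360
  break 5: 200 + 90 = 290
  break 6: 80 = 80
Every load is within 360 s, so 6 commercial breaks suffice.

Yes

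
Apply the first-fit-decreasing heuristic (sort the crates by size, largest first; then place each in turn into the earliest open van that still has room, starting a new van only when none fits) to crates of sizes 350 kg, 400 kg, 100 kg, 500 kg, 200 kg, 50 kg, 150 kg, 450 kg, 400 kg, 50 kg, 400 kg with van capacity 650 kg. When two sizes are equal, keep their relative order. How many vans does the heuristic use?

Sorted descending: 500, 450, 400, 400, 400, 350, 200, 150, 100, 50, 50.
  500 → van 1 (new)  [load 500/650]
  450 → van 2 (new)  [load 450/650]
  400 → van 3 (new)  [load 400/650]
  400 → van 4 (new)  [load 400/650]
  400 → van 5 (new)  [load 400/650]
  350 → van 6 (new)  [load 350/650]
  200 → van 2  [load 650/650]
  150 → van 1  [load 650/650]
  100 → van 3  [load 500/650]
  50 → van 3  [load 550/650]
  50 → van 3  [load 600/650]
6 vans opened.

6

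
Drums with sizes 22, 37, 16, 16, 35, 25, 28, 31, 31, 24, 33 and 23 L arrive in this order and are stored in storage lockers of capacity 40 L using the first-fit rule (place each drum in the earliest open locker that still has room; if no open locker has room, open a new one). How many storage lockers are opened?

10

  22 → locker 1 (new)  [load 22/40]
  37 → locker 2 (new)  [load 37/40]
  16 → locker 1  [load 38/40]
  16 → locker 3 (new)  [load 16/40]
  35 → locker 4 (new)  [load 35/40]
  25 → locker 5 (new)  [load 25/40]
  28 → locker 6 (new)  [load 28/40]
  31 → locker 7 (new)  [load 31/40]
  31 → locker 8 (new)  [load 31/40]
  24 → locker 3  [load 40/40]
  33 → locker 9 (new)  [load 33/40]
  23 → locker 10 (new)  [load 23/40]
10 storage lockers opened.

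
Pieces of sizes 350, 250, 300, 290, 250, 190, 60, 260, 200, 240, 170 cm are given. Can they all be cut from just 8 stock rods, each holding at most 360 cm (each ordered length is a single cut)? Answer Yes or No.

Total = 2560 cm; ⌈2560/360⌉ = 8.
9 pieces each exceed half the capacity and cannot share a stock rod, forcing at least 9 stock rods.
At least 9 stock rods are required, but only 8 are allowed.

No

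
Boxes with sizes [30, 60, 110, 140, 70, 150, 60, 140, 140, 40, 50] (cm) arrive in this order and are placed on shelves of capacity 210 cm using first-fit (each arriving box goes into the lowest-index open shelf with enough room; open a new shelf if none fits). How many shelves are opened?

5

  30 → shelf 1 (new)  [load 30/210]
  60 → shelf 1  [load 90/210]
  110 → shelf 1  [load 200/210]
  140 → shelf 2 (new)  [load 140/210]
  70 → shelf 2  [load 210/210]
  150 → shelf 3 (new)  [load 150/210]
  60 → shelf 3  [load 210/210]
  140 → shelf 4 (new)  [load 140/210]
  140 → shelf 5 (new)  [load 140/210]
  40 → shelf 4  [load 180/210]
  50 → shelf 5  [load 190/210]
5 shelves opened.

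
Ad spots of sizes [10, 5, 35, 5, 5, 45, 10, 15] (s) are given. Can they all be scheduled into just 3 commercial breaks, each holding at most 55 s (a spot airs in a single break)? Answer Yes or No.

A valid assignment using 3 commercial breaks:
  break 1: 45 + 10 = 55
  break 2: 35 + 15 + 5 = 55
  break 3: 10 + 5 + 5 = 20
Every load is within 55 s, so 3 commercial breaks suffice.

Yes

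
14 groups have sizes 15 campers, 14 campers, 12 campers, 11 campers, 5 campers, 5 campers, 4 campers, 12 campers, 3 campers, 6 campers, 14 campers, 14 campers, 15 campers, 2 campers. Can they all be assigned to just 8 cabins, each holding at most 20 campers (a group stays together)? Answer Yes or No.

A valid assignment using 8 cabins:
  cabin 1: 15 + 5 = 20
  cabin 2: 15 + 5 = 20
  cabin 3: 14 + 6 = 20
  cabin 4: 14 + 4 + 2 = 20
  cabin 5: 14 + 3 = 17
  cabin 6: 12 = 12
  cabin 7: 12 = 12
  cabin 8: 11 = 11
Every load is within 20 campers, so 8 cabins suffice.

Yes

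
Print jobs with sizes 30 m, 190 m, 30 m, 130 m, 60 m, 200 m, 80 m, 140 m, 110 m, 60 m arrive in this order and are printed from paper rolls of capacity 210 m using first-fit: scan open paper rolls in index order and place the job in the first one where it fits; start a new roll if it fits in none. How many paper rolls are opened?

  30 → roll 1 (new)  [load 30/210]
  190 → roll 2 (new)  [load 190/210]
  30 → roll 1  [load 60/210]
  130 → roll 1  [load 190/210]
  60 → roll 3 (new)  [load 60/210]
  200 → roll 4 (new)  [load 200/210]
  80 → roll 3  [load 140/210]
  140 → roll 5 (new)  [load 140/210]
  110 → roll 6 (new)  [load 110/210]
  60 → roll 3  [load 200/210]
6 paper rolls opened.

6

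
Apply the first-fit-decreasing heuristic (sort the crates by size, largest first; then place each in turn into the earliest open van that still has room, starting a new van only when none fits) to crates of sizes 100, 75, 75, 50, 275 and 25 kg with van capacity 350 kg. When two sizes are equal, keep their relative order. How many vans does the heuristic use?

Sorted descending: 275, 100, 75, 75, 50, 25.
  275 → van 1 (new)  [load 275/350]
  100 → van 2 (new)  [load 100/350]
  75 → van 1  [load 350/350]
  75 → van 2  [load 175/350]
  50 → van 2  [load 225/350]
  25 → van 2  [load 250/350]
2 vans opened.

2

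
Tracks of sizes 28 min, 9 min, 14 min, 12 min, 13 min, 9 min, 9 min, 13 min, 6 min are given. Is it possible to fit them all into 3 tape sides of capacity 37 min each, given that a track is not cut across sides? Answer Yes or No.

Total = 113 min; ⌈113/37⌉ = 4.
At least 4 tape sides are required, but only 3 are allowed.

No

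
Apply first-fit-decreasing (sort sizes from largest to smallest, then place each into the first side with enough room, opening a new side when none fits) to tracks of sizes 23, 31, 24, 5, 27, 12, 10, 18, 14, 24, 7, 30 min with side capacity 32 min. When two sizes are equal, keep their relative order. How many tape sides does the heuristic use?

Sorted descending: 31, 30, 27, 24, 24, 23, 18, 14, 12, 10, 7, 5.
  31 → side 1 (new)  [load 31/32]
  30 → side 2 (new)  [load 30/32]
  27 → side 3 (new)  [load 27/32]
  24 → side 4 (new)  [load 24/32]
  24 → side 5 (new)  [load 24/32]
  23 → side 6 (new)  [load 23/32]
  18 → side 7 (new)  [load 18/32]
  14 → side 7  [load 32/32]
  12 → side 8 (new)  [load 12/32]
  10 → side 8  [load 22/32]
  7 → side 4  [load 31/32]
  5 → side 3  [load 32/32]
8 tape sides opened.

8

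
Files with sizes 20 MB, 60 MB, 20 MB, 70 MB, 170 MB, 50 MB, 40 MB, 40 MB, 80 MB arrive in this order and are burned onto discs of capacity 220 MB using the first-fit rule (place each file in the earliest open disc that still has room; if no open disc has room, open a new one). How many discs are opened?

  20 → disc 1 (new)  [load 20/220]
  60 → disc 1  [load 80/220]
  20 → disc 1  [load 100/220]
  70 → disc 1  [load 170/220]
  170 → disc 2 (new)  [load 170/220]
  50 → disc 1  [load 220/220]
  40 → disc 2  [load 210/220]
  40 → disc 3 (new)  [load 40/220]
  80 → disc 3  [load 120/220]
3 discs opened.

3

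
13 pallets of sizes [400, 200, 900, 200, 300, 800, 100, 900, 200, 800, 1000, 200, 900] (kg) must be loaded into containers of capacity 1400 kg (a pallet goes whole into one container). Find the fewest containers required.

Total = 1000 + 900 + 900 + 900 + 800 + 800 + 400 + 300 + 200 + 200 + 200 + 200 + 100 = 6900 kg.
Lower bound: ⌈6900/1400⌉ = 5 containers.
Also, 6 pallets each exceed 700 kg, and no two of those can share a container, so at least 6 containers are needed.
A packing using 6 containers:
  container 1: 1000 + 400 = 1400
  container 2: 900 + 300 + 200 = 1400
  container 3: 900 + 200 + 200 + 100 = 1400
  container 4: 900 + 200 = 1100
  container 5: 800 = 800
  container 6: 800 = 800
This matches the lower bound, so 6 is optimal.

6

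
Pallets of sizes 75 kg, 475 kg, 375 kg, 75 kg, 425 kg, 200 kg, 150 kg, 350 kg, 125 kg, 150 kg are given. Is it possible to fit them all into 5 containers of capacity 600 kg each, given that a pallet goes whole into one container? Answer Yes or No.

A valid assignment using 5 containers:
  container 1: 475 + 125 = 600
  container 2: 425 + 150 = 575
  container 3: 375 + 200 = 575
  container 4: 350 + 150 + 75 = 575
  container 5: 75 = 75
Every load is within 600 kg, so 5 containers suffice.

Yes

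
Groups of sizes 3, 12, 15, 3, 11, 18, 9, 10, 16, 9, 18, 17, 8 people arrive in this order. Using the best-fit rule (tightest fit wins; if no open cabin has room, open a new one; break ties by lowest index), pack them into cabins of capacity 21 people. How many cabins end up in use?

  3 → cabin 1 (new)  [load 3/21]
  12 → cabin 1  [load 15/21]
  15 → cabin 2 (new)  [load 15/21]
  3 → cabin 1  [load 18/21]
  11 → cabin 3 (new)  [load 11/21]
  18 → cabin 4 (new)  [load 18/21]
  9 → cabin 3  [load 20/21]
  10 → cabin 5 (new)  [load 10/21]
  16 → cabin 6 (new)  [load 16/21]
  9 → cabin 5  [load 19/21]
  18 → cabin 7 (new)  [load 18/21]
  17 → cabin 8 (new)  [load 17/21]
  8 → cabin 9 (new)  [load 8/21]
9 cabins opened.

9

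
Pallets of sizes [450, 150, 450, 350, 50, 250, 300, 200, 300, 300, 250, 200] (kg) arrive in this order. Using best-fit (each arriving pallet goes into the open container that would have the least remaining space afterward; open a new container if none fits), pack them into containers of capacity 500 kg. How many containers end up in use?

  450 → container 1 (new)  [load 450/500]
  150 → container 2 (new)  [load 150/500]
  450 → container 3 (new)  [load 450/500]
  350 → container 2  [load 500/500]
  50 → container 1  [load 500/500]
  250 → container 4 (new)  [load 250/500]
  300 → container 5 (new)  [load 300/500]
  200 → container 5  [load 500/500]
  300 → container 6 (new)  [load 300/500]
  300 → container 7 (new)  [load 300/500]
  250 → container 4  [load 500/500]
  200 → container 6  [load 500/500]
7 containers opened.

7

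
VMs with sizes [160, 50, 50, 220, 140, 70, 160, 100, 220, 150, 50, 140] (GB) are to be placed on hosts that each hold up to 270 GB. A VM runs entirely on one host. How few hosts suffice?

Total = 220 + 220 + 160 + 160 + 150 + 140 + 140 + 100 + 70 + 50 + 50 + 50 = 1510 GB.
Lower bound: ⌈1510/270⌉ = 6 hosts.
Also, 7 VMs each exceed 135 GB, and no two of those can share a host, so at least 7 hosts are needed.
A packing using 7 hosts:
  host 1: 220 + 50 = 270
  host 2: 220 + 50 = 270
  host 3: 160 + 100 = 260
  host 4: 160 + 70 = 230
  host 5: 150 + 50 = 200
  host 6: 140 = 140
  host 7: 140 = 140
This matches the lower bound, so 7 is optimal.

7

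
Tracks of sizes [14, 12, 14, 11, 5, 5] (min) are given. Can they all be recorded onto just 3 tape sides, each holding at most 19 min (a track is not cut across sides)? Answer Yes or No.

No

Total = 61 min; ⌈61/19⌉ = 4.
At least 4 tape sides are required, but only 3 are allowed.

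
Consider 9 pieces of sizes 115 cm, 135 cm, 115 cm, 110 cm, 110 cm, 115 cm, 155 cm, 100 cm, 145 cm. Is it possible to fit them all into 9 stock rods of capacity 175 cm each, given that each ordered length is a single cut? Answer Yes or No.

A valid assignment using 9 stock rods:
  stock rod 1: 155 = 155
  stock rod 2: 145 = 145
  stock rod 3: 135 = 135
  stock rod 4: 115 = 115
  stock rod 5: 115 = 115
  stock rod 6: 115 = 115
  stock rod 7: 110 = 110
  stock rod 8: 110 = 110
  stock rod 9: 100 = 100
Every load is within 175 cm, so 9 stock rods suffice.

Yes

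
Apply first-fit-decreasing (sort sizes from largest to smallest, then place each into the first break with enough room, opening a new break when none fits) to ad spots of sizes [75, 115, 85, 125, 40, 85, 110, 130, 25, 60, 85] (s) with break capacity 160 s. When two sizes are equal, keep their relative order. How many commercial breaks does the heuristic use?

7

Sorted descending: 130, 125, 115, 110, 85, 85, 85, 75, 60, 40, 25.
  130 → break 1 (new)  [load 130/160]
  125 → break 2 (new)  [load 125/160]
  115 → break 3 (new)  [load 115/160]
  110 → break 4 (new)  [load 110/160]
  85 → break 5 (new)  [load 85/160]
  85 → break 6 (new)  [load 85/160]
  85 → break 7 (new)  [load 85/160]
  75 → break 5  [load 160/160]
  60 → break 6  [load 145/160]
  40 → break 3  [load 155/160]
  25 → break 1  [load 155/160]
7 commercial breaks opened.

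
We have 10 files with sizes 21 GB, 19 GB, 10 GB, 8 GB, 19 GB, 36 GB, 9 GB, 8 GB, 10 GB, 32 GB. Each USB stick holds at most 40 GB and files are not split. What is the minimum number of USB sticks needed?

Total = 36 + 32 + 21 + 19 + 19 + 10 + 10 + 9 + 8 + 8 = 172 GB.
Lower bound: ⌈172/40⌉ = 5 USB sticks.
A packing using 5 USB sticks:
  USB stick 1: 36 = 36
  USB stick 2: 32 + 8 = 40
  USB stick 3: 21 + 19 = 40
  USB stick 4: 19 + 10 + 10 = 39
  USB stick 5: 9 + 8 = 17
This matches the lower bound, so 5 is optimal.

5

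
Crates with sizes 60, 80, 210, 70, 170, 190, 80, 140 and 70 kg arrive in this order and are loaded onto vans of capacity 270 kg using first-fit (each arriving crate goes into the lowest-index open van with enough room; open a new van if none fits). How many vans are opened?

  60 → van 1 (new)  [load 60/270]
  80 → van 1  [load 140/270]
  210 → van 2 (new)  [load 210/270]
  70 → van 1  [load 210/270]
  170 → van 3 (new)  [load 170/270]
  190 → van 4 (new)  [load 190/270]
  80 → van 3  [load 250/270]
  140 → van 5 (new)  [load 140/270]
  70 → van 4  [load 260/270]
5 vans opened.

5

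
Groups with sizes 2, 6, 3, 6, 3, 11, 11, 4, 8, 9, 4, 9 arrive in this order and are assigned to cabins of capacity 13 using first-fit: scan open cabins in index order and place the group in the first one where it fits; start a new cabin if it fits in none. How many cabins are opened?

7

  2 → cabin 1 (new)  [load 2/13]
  6 → cabin 1  [load 8/13]
  3 → cabin 1  [load 11/13]
  6 → cabin 2 (new)  [load 6/13]
  3 → cabin 2  [load 9/13]
  11 → cabin 3 (new)  [load 11/13]
  11 → cabin 4 (new)  [load 11/13]
  4 → cabin 2  [load 13/13]
  8 → cabin 5 (new)  [load 8/13]
  9 → cabin 6 (new)  [load 9/13]
  4 → cabin 5  [load 12/13]
  9 → cabin 7 (new)  [load 9/13]
7 cabins opened.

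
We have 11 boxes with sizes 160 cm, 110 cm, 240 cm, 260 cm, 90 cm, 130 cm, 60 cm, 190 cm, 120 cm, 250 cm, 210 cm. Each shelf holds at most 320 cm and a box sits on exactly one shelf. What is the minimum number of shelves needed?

7

Total = 260 + 250 + 240 + 210 + 190 + 160 + 130 + 120 + 110 + 90 + 60 = 1820 cm.
Lower bound: ⌈1820/320⌉ = 6 shelves.
A packing using 7 shelves:
  shelf 1: 260 + 60 = 320
  shelf 2: 250 = 250
  shelf 3: 240 = 240
  shelf 4: 210 + 110 = 320
  shelf 5: 190 + 130 = 320
  shelf 6: 160 + 120 = 280
  shelf 7: 90 = 90
No arrangement into 6 shelves stays within capacity, so 7 is optimal.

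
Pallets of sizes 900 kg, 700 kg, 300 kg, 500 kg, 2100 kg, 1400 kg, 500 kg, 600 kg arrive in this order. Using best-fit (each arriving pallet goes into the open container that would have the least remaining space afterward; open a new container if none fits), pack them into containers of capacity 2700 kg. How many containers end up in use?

  900 → container 1 (new)  [load 900/2700]
  700 → container 1  [load 1600/2700]
  300 → container 1  [load 1900/2700]
  500 → container 1  [load 2400/2700]
  2100 → container 2 (new)  [load 2100/2700]
  1400 → container 3 (new)  [load 1400/2700]
  500 → container 2  [load 2600/2700]
  600 → container 3  [load 2000/2700]
3 containers opened.

3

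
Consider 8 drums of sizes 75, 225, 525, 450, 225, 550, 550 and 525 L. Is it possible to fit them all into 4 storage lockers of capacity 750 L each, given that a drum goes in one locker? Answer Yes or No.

No

Total = 3125 L; ⌈3125/750⌉ = 5.
At least 5 storage lockers are required, but only 4 are allowed.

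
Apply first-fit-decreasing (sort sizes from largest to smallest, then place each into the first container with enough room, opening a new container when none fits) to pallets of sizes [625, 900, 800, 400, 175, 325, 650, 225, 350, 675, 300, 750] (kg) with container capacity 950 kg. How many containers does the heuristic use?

7

Sorted descending: 900, 800, 750, 675, 650, 625, 400, 350, 325, 300, 225, 175.
  900 → container 1 (new)  [load 900/950]
  800 → container 2 (new)  [load 800/950]
  750 → container 3 (new)  [load 750/950]
  675 → container 4 (new)  [load 675/950]
  650 → container 5 (new)  [load 650/950]
  625 → container 6 (new)  [load 625/950]
  400 → container 7 (new)  [load 400/950]
  350 → container 7  [load 750/950]
  325 → container 6  [load 950/950]
  300 → container 5  [load 950/950]
  225 → container 4  [load 900/950]
  175 → container 3  [load 925/950]
7 containers opened.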